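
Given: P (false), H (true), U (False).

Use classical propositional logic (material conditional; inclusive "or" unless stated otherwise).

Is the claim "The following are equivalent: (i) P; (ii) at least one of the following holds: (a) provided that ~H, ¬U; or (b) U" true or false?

False

Values: P=F, H=T, U=F.
This is P ↔ ((¬H → ¬U) ∨ U).

¬H = ¬T = F
¬U = ¬F = T
¬H → ¬U = F → T = T
(¬H → ¬U) ∨ U = T ∨ F = T
P ↔ ((¬H → ¬U) ∨ U) = F ↔ T = F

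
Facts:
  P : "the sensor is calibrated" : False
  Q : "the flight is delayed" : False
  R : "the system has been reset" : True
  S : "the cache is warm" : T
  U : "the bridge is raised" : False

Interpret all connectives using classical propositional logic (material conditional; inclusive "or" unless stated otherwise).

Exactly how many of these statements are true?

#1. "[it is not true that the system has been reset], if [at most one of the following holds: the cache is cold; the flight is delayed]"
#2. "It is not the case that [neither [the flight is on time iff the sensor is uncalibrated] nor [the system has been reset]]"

1

#1: Parsed as (¬S ↑ Q) → ¬R

¬S = ¬T = F
¬S ↑ Q = F ↑ F = T
¬R = ¬T = F
(¬S ↑ Q) → ¬R = T → F = F
So #1 is false.

#2: This is ¬((¬Q ↔ ¬P) ↓ R).

¬Q = ¬F = T
¬P = ¬F = T
¬Q ↔ ¬P = T ↔ T = T
(¬Q ↔ ¬P) ↓ R = T ↓ T = F
¬((¬Q ↔ ¬P) ↓ R) = ¬F = T
Thus #2 is true.

Count: 1.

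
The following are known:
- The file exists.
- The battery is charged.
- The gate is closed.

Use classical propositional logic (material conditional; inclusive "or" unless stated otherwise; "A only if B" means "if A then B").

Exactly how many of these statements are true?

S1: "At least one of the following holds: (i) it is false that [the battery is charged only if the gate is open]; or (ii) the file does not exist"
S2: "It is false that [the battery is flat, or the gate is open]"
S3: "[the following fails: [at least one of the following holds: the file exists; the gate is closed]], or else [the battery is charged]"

3

Let Q = "the battery is charged" (T), R = "the gate is open" (F), P = "the file exists" (T).

S1: Parsed as ¬(Q → R) ∨ ¬P

Q → R = T → F = F
¬(Q → R) = ¬F = T
¬P = ¬T = F
¬(Q → R) ∨ ¬P = T ∨ F = T
So S1 is true.

S2: In symbols: ¬(¬Q ∨ R)

¬Q = ¬T = F
¬Q ∨ R = F ∨ F = F
¬(¬Q ∨ R) = ¬F = T
Hence S2 is true.

S3: In symbols: ¬(P ∨ ¬R) ∨ Q

¬R = ¬F = T
P ∨ ¬R = T ∨ T = T
¬(P ∨ ¬R) = ¬T = F
¬(P ∨ ¬R) ∨ Q = F ∨ T = T
Hence S3 is true.

3 of the 3 statements are true.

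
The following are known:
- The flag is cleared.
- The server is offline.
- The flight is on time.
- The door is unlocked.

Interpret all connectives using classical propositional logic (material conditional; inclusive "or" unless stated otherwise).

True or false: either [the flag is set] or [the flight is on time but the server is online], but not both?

false

Let P = "the flag is set" (F), R = "the flight is delayed" (F), Q = "the server is online" (F).
Formalization: P xor (~R & Q)

~R = ~F = T
~R & Q = T & F = F
P xor (~R & Q) = F xor F = F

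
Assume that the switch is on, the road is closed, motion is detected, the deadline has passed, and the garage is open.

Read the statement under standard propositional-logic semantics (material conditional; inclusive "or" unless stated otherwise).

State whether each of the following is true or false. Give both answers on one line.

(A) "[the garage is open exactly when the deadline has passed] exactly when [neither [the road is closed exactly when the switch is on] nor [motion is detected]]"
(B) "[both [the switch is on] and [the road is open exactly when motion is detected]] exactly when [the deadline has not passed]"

(A) false / (B) true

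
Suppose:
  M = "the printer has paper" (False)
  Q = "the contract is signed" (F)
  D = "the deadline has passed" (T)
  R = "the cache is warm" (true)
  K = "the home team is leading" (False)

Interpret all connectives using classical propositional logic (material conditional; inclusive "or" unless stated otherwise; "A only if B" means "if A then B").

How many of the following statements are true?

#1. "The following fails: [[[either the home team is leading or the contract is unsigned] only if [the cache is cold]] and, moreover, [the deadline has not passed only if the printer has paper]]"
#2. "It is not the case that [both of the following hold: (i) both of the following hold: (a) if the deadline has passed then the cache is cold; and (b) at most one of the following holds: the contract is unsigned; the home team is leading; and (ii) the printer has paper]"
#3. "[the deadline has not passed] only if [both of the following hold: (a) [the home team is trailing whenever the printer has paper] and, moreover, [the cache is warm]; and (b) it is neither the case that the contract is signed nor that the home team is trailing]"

#1: This is ~(((K | ~Q) -> ~R) & (~D -> M)).

~Q = ~F = T
K | ~Q = F | T = T
~R = ~T = F
(K | ~Q) -> ~R = T -> F = F
~D = ~T = F
~D -> M = F -> F = T
((K | ~Q) -> ~R) & (~D -> M) = F & T = F
~(((K | ~Q) -> ~R) & (~D -> M)) = ~F = T
Thus #1 is true.

#2: Formalization: ~(((D -> ~R) & (~Q nand K)) & M)

~R = ~T = F
D -> ~R = T -> F = F
~Q = ~F = T
~Q nand K = T nand F = T
(D -> ~R) & (~Q nand K) = F & T = F
((D -> ~R) & (~Q nand K)) & M = F & F = F
~(((D -> ~R) & (~Q nand K)) & M) = ~F = T
Thus #2 is true.

#3: This is ~D -> (((M -> ~K) & R) & (Q nor ~K)).

~D = ~T = F
~K = ~F = T
M -> ~K = F -> T = T
(M -> ~K) & R = T & T = T
~K = ~F = T
Q nor ~K = F nor T = F
((M -> ~K) & R) & (Q nor ~K) = T & F = F
~D -> (((M -> ~K) & R) & (Q nor ~K)) = F -> F = T
So #3 is true.

True statements: 3 (#1, #2, #3).

3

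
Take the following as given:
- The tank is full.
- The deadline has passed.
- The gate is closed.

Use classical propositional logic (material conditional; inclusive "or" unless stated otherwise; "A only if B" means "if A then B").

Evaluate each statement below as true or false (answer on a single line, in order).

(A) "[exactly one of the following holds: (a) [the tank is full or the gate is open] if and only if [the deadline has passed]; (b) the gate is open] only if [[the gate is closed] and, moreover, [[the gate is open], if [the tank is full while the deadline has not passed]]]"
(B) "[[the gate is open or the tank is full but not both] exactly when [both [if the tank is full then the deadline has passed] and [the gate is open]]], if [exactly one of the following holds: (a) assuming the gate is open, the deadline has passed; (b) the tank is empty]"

Let U = "the tank is full" (T), S = "the gate is open" (F), G = "the deadline has passed" (T).

(A): Parsed as (((U ∨ S) ↔ G) ⊕ S) → (¬S ∧ ((U ∧ ¬G) → S))

U ∨ S = T ∨ F = T
(U ∨ S) ↔ G = T ↔ T = T
((U ∨ S) ↔ G) ⊕ S = T ⊕ F = T
¬S = ¬F = T
¬G = ¬T = F
U ∧ ¬G = T ∧ F = F
(U ∧ ¬G) → S = F → F = T
¬S ∧ ((U ∧ ¬G) → S) = T ∧ T = T
(((U ∨ S) ↔ G) ⊕ S) → (¬S ∧ ((U ∧ ¬G) → S)) = T → T = T
Hence (A) is true.

(B): Formalization: ((S → G) ⊕ ¬U) → ((S ⊕ U) ↔ ((U → G) ∧ S))

S → G = F → T = T
¬U = ¬T = F
(S → G) ⊕ ¬U = T ⊕ F = T
S ⊕ U = F ⊕ T = T
U → G = T → T = T
(U → G) ∧ S = T ∧ F = F
(S ⊕ U) ↔ ((U → G) ∧ S) = T ↔ F = F
((S → G) ⊕ ¬U) → ((S ⊕ U) ↔ ((U → G) ∧ S)) = T → F = F
Hence (B) is false.

(A) T, (B) F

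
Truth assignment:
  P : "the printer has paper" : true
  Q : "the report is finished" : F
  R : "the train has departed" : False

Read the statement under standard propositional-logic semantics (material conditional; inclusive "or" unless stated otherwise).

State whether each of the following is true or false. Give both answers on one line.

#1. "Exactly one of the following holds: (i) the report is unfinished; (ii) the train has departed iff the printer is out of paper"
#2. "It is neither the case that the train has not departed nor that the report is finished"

#1 F, #2 F

#1: In symbols: ~Q xor (R <-> ~P)

~Q = ~F = T
~P = ~T = F
R <-> ~P = F <-> F = T
~Q xor (R <-> ~P) = T xor T = F
So #1 is false.

#2: Parsed as ~R nor Q

~R = ~F = T
~R nor Q = T nor F = F
So #2 is false.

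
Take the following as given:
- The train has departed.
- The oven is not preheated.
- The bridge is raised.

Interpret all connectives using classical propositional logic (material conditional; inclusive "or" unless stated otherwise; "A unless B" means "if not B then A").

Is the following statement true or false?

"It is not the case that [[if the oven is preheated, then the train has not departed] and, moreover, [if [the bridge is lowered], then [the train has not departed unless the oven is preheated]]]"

False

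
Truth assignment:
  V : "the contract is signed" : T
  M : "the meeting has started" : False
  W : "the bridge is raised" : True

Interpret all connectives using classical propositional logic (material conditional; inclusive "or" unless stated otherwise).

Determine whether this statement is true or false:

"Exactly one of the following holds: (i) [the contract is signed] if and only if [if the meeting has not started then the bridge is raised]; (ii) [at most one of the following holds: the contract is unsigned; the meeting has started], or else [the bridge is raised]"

false

In symbols: (V <-> (~M -> W)) xor ((~V nand M) | W)

~M = ~F = T
~M -> W = T -> T = T
V <-> (~M -> W) = T <-> T = T
~V = ~T = F
~V nand M = F nand F = T
(~V nand M) | W = T | T = T
(V <-> (~M -> W)) xor ((~V nand M) | W) = T xor T = F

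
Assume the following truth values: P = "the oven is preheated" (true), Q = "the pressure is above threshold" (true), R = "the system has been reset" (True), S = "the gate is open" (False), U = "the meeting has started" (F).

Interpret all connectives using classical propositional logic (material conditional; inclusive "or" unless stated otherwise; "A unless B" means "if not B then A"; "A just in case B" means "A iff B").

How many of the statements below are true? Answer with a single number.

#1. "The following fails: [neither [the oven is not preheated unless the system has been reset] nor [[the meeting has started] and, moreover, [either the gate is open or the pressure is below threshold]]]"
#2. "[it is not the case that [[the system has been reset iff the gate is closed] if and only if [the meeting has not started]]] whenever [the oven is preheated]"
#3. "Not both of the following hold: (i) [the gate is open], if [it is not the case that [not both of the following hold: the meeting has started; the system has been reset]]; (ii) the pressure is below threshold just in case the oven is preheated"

2

#1: Parsed as ¬((¬P ∨ R) ↓ (U ∧ (S ∨ ¬Q)))

¬P = ¬T = F
¬P ∨ R = F ∨ T = T
¬Q = ¬T = F
S ∨ ¬Q = F ∨ F = F
U ∧ (S ∨ ¬Q) = F ∧ F = F
(¬P ∨ R) ↓ (U ∧ (S ∨ ¬Q)) = T ↓ F = F
¬((¬P ∨ R) ↓ (U ∧ (S ∨ ¬Q))) = ¬F = T
So #1 is true.

#2: This is P → ¬((R ↔ ¬S) ↔ ¬U).

¬S = ¬F = T
R ↔ ¬S = T ↔ T = T
¬U = ¬F = T
(R ↔ ¬S) ↔ ¬U = T ↔ T = T
¬((R ↔ ¬S) ↔ ¬U) = ¬T = F
P → ¬((R ↔ ¬S) ↔ ¬U) = T → F = F
Hence #2 is false.

#3: This is (¬(U ↑ R) → S) ↑ (¬Q ↔ P).

U ↑ R = F ↑ T = T
¬(U ↑ R) = ¬T = F
¬(U ↑ R) → S = F → F = T
¬Q = ¬T = F
¬Q ↔ P = F ↔ T = F
(¬(U ↑ R) → S) ↑ (¬Q ↔ P) = T ↑ F = T
So #3 is true.

2 of the 3 statements are true (#1, #3).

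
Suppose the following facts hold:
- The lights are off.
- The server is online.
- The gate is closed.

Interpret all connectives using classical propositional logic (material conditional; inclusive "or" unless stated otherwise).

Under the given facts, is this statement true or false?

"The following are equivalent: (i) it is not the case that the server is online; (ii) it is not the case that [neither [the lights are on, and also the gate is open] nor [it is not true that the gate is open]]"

The statement is false.

Let Q = "the server is online" (True), P = "the lights are on" (False), R = "the gate is open" (False).
Formalization: not Q iff not ((P and R) nor not R)

not Q = not True = False
P and R = False and False = False
not R = not False = True
(P and R) nor not R = False nor True = False
not ((P and R) nor not R) = not False = True
not Q iff not ((P and R) nor not R) = False iff True = False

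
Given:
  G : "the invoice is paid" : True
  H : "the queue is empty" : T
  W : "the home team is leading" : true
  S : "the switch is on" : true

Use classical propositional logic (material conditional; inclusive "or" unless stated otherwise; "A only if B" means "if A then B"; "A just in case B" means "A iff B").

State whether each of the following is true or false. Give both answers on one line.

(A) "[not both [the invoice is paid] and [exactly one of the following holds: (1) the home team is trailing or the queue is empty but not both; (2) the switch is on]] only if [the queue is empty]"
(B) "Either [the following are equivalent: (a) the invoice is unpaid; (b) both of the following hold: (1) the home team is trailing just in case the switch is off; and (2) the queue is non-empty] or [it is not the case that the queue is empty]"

(A) true; (B) true

(A): Parsed as (G ↑ ((¬W ⊕ H) ⊕ S)) → H

¬W = ¬T = F
¬W ⊕ H = F ⊕ T = T
(¬W ⊕ H) ⊕ S = T ⊕ T = F
G ↑ ((¬W ⊕ H) ⊕ S) = T ↑ F = T
(G ↑ ((¬W ⊕ H) ⊕ S)) → H = T → T = T
Thus (A) is true.

(B): This is (¬G ↔ ((¬W ↔ ¬S) ∧ ¬H)) ∨ ¬H.

¬G = ¬T = F
¬W = ¬T = F
¬S = ¬T = F
¬W ↔ ¬S = F ↔ F = T
¬H = ¬T = F
(¬W ↔ ¬S) ∧ ¬H = T ∧ F = F
¬G ↔ ((¬W ↔ ¬S) ∧ ¬H) = F ↔ F = T
¬H = ¬T = F
(¬G ↔ ((¬W ↔ ¬S) ∧ ¬H)) ∨ ¬H = T ∨ F = T
So (B) is true.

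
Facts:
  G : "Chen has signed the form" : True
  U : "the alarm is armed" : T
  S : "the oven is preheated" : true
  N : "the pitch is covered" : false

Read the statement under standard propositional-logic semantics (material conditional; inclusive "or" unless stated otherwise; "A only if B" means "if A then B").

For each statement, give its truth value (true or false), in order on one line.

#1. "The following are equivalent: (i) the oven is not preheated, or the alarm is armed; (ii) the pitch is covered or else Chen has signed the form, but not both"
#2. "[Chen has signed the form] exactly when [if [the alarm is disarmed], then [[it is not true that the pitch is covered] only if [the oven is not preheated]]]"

#1 True; #2 True

#1: In symbols: (not S or U) iff (N xor G)

not S = not True = False
not S or U = False or True = True
N xor G = False xor True = True
(not S or U) iff (N xor G) = True iff True = True
So #1 is true.

#2: Parsed as G iff (not U -> (not N -> not S))

not U = not True = False
not N = not False = True
not S = not True = False
not N -> not S = True -> False = False
not U -> (not N -> not S) = False -> False = True
G iff (not U -> (not N -> not S)) = True iff True = True
So #2 is true.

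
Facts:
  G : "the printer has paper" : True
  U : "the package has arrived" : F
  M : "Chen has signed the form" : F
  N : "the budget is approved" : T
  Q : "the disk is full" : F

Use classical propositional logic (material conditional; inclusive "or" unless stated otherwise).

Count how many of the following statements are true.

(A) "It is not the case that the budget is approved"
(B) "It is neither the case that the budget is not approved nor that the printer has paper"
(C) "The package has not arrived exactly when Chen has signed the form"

(A): In symbols: ¬N

¬N = ¬T = F
Thus (A) is false.

(B): In symbols: ¬N ↓ G

¬N = ¬T = F
¬N ↓ G = F ↓ T = F
So (B) is false.

(C): Formalization: ¬U ↔ M

¬U = ¬F = T
¬U ↔ M = T ↔ F = F
So (C) is false.

True statements: 0 (none).

0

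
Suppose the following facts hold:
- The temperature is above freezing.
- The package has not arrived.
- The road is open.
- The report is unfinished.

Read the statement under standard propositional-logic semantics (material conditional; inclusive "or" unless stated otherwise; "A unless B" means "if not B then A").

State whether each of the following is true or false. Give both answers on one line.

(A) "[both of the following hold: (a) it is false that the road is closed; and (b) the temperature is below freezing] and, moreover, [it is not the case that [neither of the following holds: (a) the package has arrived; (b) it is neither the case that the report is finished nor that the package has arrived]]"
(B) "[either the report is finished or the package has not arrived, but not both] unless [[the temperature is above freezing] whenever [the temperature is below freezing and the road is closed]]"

Let R = "the road is closed" (F), P = "the temperature is below freezing" (F), Q = "the package has arrived" (F), S = "the report is finished" (F).

(A): In symbols: (¬R ∧ P) ∧ ¬(Q ↓ (S ↓ Q))

¬R = ¬F = T
¬R ∧ P = T ∧ F = F
S ↓ Q = F ↓ F = T
Q ↓ (S ↓ Q) = F ↓ T = F
¬(Q ↓ (S ↓ Q)) = ¬F = T
(¬R ∧ P) ∧ ¬(Q ↓ (S ↓ Q)) = F ∧ T = F
So (A) is false.

(B): Parsed as (S ⊕ ¬Q) ∨ ((P ∧ R) → ¬P)

¬Q = ¬F = T
S ⊕ ¬Q = F ⊕ T = T
P ∧ R = F ∧ F = F
¬P = ¬F = T
(P ∧ R) → ¬P = F → T = T
(S ⊕ ¬Q) ∨ ((P ∧ R) → ¬P) = T ∨ T = T
So (B) is true.

(A) false; (B) true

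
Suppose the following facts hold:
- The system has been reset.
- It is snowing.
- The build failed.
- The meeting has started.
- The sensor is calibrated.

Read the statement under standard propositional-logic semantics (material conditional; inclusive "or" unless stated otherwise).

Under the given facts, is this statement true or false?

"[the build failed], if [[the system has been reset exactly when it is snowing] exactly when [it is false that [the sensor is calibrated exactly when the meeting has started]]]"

Let P = "the system has been reset" (True), Q = "it is snowing" (True), U = "the sensor is calibrated" (True), S = "the meeting has started" (True), R = "the build passed" (False).
In symbols: ((P iff Q) iff not (U iff S)) -> not R

P iff Q = True iff True = True
U iff S = True iff True = True
not (U iff S) = not True = False
(P iff Q) iff not (U iff S) = True iff False = False
not R = not False = True
((P iff Q) iff not (U iff S)) -> not R = False -> True = True

true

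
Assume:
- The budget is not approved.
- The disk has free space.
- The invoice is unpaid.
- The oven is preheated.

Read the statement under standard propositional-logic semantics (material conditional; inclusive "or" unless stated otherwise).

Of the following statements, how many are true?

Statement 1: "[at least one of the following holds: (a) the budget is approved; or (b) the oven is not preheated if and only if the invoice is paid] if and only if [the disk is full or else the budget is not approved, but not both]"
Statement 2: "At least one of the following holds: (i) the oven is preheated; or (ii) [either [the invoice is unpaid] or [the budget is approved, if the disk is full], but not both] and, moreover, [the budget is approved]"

2

Let P = "the budget is approved" (False), S = "the oven is preheated" (True), R = "the invoice is paid" (False), Q = "the disk is full" (False).

Statement 1: Formalization: (P or (not S iff R)) iff (Q xor not P)

not S = not True = False
not S iff R = False iff False = True
P or (not S iff R) = False or True = True
not P = not False = True
Q xor not P = False xor True = True
(P or (not S iff R)) iff (Q xor not P) = True iff True = True
Thus Statement 1 is true.

Statement 2: This is S or ((not R xor (Q -> P)) and P).

not R = not False = True
Q -> P = False -> False = True
not R xor (Q -> P) = True xor True = False
(not R xor (Q -> P)) and P = False and False = False
S or ((not R xor (Q -> P)) and P) = True or False = True
Hence Statement 2 is true.

2 of the 2 statements are true (Statement 1, Statement 2).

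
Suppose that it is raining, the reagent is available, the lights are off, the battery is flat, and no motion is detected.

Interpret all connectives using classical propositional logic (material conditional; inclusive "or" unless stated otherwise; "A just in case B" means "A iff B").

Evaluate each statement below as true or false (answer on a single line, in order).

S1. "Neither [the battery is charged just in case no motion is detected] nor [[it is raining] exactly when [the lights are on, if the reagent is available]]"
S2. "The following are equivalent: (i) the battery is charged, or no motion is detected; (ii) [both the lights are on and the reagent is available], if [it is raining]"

S1 True; S2 False

Let S = "the battery is charged" (F), U = "motion is detected" (F), P = "it is raining" (T), Q = "the reagent is available" (T), R = "the lights are on" (F).

S1: Parsed as (S ↔ ¬U) ↓ (P ↔ (Q → R))

¬U = ¬F = T
S ↔ ¬U = F ↔ T = F
Q → R = T → F = F
P ↔ (Q → R) = T ↔ F = F
(S ↔ ¬U) ↓ (P ↔ (Q → R)) = F ↓ F = T
So S1 is true.

S2: Formalization: (S ∨ ¬U) ↔ (P → (R ∧ Q))

¬U = ¬F = T
S ∨ ¬U = F ∨ T = T
R ∧ Q = F ∧ T = F
P → (R ∧ Q) = T → F = F
(S ∨ ¬U) ↔ (P → (R ∧ Q)) = T ↔ F = F
Hence S2 is false.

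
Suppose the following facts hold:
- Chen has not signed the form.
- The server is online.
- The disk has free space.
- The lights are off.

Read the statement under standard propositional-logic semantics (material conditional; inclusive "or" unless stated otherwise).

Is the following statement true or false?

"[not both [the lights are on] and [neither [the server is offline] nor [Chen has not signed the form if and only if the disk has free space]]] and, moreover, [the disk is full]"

Let S = "the lights are on" (False), Q = "the server is online" (True), P = "Chen has signed the form" (False), R = "the disk is full" (False).
In symbols: (S nand (not Q nor (not P iff not R))) and R

not Q = not True = False
not P = not False = True
not R = not False = True
not P iff not R = True iff True = True
not Q nor (not P iff not R) = False nor True = False
S nand (not Q nor (not P iff not R)) = False nand False = True
(S nand (not Q nor (not P iff not R))) and R = True and False = False

False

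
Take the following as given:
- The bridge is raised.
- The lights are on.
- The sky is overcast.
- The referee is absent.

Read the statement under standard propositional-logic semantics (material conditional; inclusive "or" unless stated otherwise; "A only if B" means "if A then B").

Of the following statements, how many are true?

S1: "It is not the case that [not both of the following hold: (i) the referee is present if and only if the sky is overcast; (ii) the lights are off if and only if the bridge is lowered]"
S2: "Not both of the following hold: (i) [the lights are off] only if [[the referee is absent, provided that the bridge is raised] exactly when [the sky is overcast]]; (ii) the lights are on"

0

Let S = "the referee is present" (F), R = "the sky is overcast" (T), Q = "the lights are on" (T), P = "the bridge is raised" (T).

S1: This is ¬((S ↔ R) ↑ (¬Q ↔ ¬P)).

S ↔ R = F ↔ T = F
¬Q = ¬T = F
¬P = ¬T = F
¬Q ↔ ¬P = F ↔ F = T
(S ↔ R) ↑ (¬Q ↔ ¬P) = F ↑ T = T
¬((S ↔ R) ↑ (¬Q ↔ ¬P)) = ¬T = F
So S1 is false.

S2: In symbols: (¬Q → ((P → ¬S) ↔ R)) ↑ Q

¬Q = ¬T = F
¬S = ¬F = T
P → ¬S = T → T = T
(P → ¬S) ↔ R = T ↔ T = T
¬Q → ((P → ¬S) ↔ R) = F → T = T
(¬Q → ((P → ¬S) ↔ R)) ↑ Q = T ↑ T = F
So S2 is false.

0 of the 2 statements are true (none).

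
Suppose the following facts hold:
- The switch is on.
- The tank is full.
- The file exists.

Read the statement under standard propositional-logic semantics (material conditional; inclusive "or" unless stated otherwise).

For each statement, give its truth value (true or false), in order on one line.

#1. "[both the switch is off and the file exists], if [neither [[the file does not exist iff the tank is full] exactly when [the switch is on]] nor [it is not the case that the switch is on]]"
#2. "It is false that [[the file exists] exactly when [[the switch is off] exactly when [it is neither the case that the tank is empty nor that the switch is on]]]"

#1 F, #2 F

Let U = "the file exists" (T), H = "the tank is full" (T), P = "the switch is on" (T).

#1: This is (((~U <-> H) <-> P) nor ~P) -> (~P & U).

~U = ~T = F
~U <-> H = F <-> T = F
(~U <-> H) <-> P = F <-> T = F
~P = ~T = F
((~U <-> H) <-> P) nor ~P = F nor F = T
~P = ~T = F
~P & U = F & T = F
(((~U <-> H) <-> P) nor ~P) -> (~P & U) = T -> F = F
Thus #1 is false.

#2: In symbols: ~(U <-> (~P <-> (~H nor P)))

~P = ~T = F
~H = ~T = F
~H nor P = F nor T = F
~P <-> (~H nor P) = F <-> F = T
U <-> (~P <-> (~H nor P)) = T <-> T = T
~(U <-> (~P <-> (~H nor P))) = ~T = F
So #2 is false.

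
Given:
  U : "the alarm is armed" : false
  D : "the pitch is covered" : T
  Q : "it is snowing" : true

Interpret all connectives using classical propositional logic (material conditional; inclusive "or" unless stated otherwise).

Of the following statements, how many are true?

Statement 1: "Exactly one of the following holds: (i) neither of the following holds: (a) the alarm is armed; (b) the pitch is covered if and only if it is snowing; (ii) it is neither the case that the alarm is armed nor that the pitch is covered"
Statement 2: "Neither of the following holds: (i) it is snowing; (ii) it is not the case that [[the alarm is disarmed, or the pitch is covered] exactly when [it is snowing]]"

0

Statement 1: In symbols: (U ↓ (D ↔ Q)) ⊕ (U ↓ D)

D ↔ Q = T ↔ T = T
U ↓ (D ↔ Q) = F ↓ T = F
U ↓ D = F ↓ T = F
(U ↓ (D ↔ Q)) ⊕ (U ↓ D) = F ⊕ F = F
Hence Statement 1 is false.

Statement 2: This is Q ↓ ¬((¬U ∨ D) ↔ Q).

¬U = ¬F = T
¬U ∨ D = T ∨ T = T
(¬U ∨ D) ↔ Q = T ↔ T = T
¬((¬U ∨ D) ↔ Q) = ¬T = F
Q ↓ ¬((¬U ∨ D) ↔ Q) = T ↓ F = F
Hence Statement 2 is false.

0 of the 2 statements are true (none).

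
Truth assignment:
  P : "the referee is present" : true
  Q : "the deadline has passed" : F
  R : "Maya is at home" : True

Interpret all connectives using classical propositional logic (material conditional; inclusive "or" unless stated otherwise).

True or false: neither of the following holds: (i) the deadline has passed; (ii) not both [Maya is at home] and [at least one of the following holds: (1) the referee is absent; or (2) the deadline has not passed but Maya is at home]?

True

Values: Q=F, R=T, P=T.
Formalization: Q ↓ (R ↑ (¬P ∨ (¬Q ∧ R)))

¬P = ¬T = F
¬Q = ¬F = T
¬Q ∧ R = T ∧ T = T
¬P ∨ (¬Q ∧ R) = F ∨ T = T
R ↑ (¬P ∨ (¬Q ∧ R)) = T ↑ T = F
Q ↓ (R ↑ (¬P ∨ (¬Q ∧ R))) = F ↓ F = T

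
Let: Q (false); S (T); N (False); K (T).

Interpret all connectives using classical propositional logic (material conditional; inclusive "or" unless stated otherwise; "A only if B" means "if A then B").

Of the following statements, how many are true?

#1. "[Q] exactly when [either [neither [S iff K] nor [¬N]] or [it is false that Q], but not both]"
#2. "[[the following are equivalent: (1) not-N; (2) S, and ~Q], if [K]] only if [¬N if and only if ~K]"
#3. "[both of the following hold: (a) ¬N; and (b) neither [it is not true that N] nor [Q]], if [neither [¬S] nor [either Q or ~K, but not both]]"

#1: This is Q ↔ (((S ↔ K) ↓ ¬N) ⊕ ¬Q).

S ↔ K = T ↔ T = T
¬N = ¬F = T
(S ↔ K) ↓ ¬N = T ↓ T = F
¬Q = ¬F = T
((S ↔ K) ↓ ¬N) ⊕ ¬Q = F ⊕ T = T
Q ↔ (((S ↔ K) ↓ ¬N) ⊕ ¬Q) = F ↔ T = F
Hence #1 is false.

#2: This is (K → (¬N ↔ (S ∧ ¬Q))) → (¬N ↔ ¬K).

¬N = ¬F = T
¬Q = ¬F = T
S ∧ ¬Q = T ∧ T = T
¬N ↔ (S ∧ ¬Q) = T ↔ T = T
K → (¬N ↔ (S ∧ ¬Q)) = T → T = T
¬N = ¬F = T
¬K = ¬T = F
¬N ↔ ¬K = T ↔ F = F
(K → (¬N ↔ (S ∧ ¬Q))) → (¬N ↔ ¬K) = T → F = F
So #2 is false.

#3: In symbols: (¬S ↓ (Q ⊕ ¬K)) → (¬N ∧ (¬N ↓ Q))

¬S = ¬T = F
¬K = ¬T = F
Q ⊕ ¬K = F ⊕ F = F
¬S ↓ (Q ⊕ ¬K) = F ↓ F = T
¬N = ¬F = T
¬N = ¬F = T
¬N ↓ Q = T ↓ F = F
¬N ∧ (¬N ↓ Q) = T ∧ F = F
(¬S ↓ (Q ⊕ ¬K)) → (¬N ∧ (¬N ↓ Q)) = T → F = F
Hence #3 is false.

0 of the 3 statements are true (none).

0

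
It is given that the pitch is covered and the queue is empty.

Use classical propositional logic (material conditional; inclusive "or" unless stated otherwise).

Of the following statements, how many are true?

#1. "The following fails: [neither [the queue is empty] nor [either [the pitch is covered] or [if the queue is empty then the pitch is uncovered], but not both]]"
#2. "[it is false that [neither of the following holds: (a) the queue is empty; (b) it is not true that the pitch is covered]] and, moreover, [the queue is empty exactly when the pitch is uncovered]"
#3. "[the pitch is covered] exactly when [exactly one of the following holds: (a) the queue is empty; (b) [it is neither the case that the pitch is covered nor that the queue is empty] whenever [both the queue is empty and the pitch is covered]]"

Let Q = "the queue is empty" (T), P = "the pitch is covered" (T).

#1: In symbols: ¬(Q ↓ (P ⊕ (Q → ¬P)))

¬P = ¬T = F
Q → ¬P = T → F = F
P ⊕ (Q → ¬P) = T ⊕ F = T
Q ↓ (P ⊕ (Q → ¬P)) = T ↓ T = F
¬(Q ↓ (P ⊕ (Q → ¬P))) = ¬F = T
Thus #1 is true.

#2: In symbols: ¬(Q ↓ ¬P) ∧ (Q ↔ ¬P)

¬P = ¬T = F
Q ↓ ¬P = T ↓ F = F
¬(Q ↓ ¬P) = ¬F = T
¬P = ¬T = F
Q ↔ ¬P = T ↔ F = F
¬(Q ↓ ¬P) ∧ (Q ↔ ¬P) = T ∧ F = F
Thus #2 is false.

#3: Formalization: P ↔ (Q ⊕ ((Q ∧ P) → (P ↓ Q)))

Q ∧ P = T ∧ T = T
P ↓ Q = T ↓ T = F
(Q ∧ P) → (P ↓ Q) = T → F = F
Q ⊕ ((Q ∧ P) → (P ↓ Q)) = T ⊕ F = T
P ↔ (Q ⊕ ((Q ∧ P) → (P ↓ Q))) = T ↔ T = T
So #3 is true.

True statements: 2.

2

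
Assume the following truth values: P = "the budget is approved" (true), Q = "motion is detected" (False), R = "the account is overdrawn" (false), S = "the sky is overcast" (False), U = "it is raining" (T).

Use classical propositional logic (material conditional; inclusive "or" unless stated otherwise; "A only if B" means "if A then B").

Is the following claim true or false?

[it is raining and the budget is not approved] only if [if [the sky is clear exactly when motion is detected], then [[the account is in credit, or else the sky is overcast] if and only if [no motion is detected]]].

True.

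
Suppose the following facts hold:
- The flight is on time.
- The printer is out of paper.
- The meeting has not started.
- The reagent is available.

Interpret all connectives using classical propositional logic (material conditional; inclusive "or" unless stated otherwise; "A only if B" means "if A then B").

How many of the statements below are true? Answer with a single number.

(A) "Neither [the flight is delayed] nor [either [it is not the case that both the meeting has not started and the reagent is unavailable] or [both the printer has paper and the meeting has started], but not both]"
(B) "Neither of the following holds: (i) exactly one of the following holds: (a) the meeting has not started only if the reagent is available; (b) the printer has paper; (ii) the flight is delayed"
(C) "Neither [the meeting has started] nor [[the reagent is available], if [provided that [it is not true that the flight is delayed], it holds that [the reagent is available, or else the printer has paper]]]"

0

Let D = "the flight is delayed" (False), S = "the meeting has started" (False), Q = "the reagent is available" (True), W = "the printer has paper" (False).

(A): This is D nor ((not S nand not Q) xor (W and S)).

not S = not False = True
not Q = not True = False
not S nand not Q = True nand False = True
W and S = False and False = False
(not S nand not Q) xor (W and S) = True xor False = True
D nor ((not S nand not Q) xor (W and S)) = False nor True = False
Hence (A) is false.

(B): In symbols: ((not S -> Q) xor W) nor D

not S = not False = True
not S -> Q = True -> True = True
(not S -> Q) xor W = True xor False = True
((not S -> Q) xor W) nor D = True nor False = False
Thus (B) is false.

(C): Parsed as S nor ((not D -> (Q or W)) -> Q)

not D = not False = True
Q or W = True or False = True
not D -> (Q or W) = True -> True = True
(not D -> (Q or W)) -> Q = True -> True = True
S nor ((not D -> (Q or W)) -> Q) = False nor True = False
Hence (C) is false.

0 of the 3 statements are true (none).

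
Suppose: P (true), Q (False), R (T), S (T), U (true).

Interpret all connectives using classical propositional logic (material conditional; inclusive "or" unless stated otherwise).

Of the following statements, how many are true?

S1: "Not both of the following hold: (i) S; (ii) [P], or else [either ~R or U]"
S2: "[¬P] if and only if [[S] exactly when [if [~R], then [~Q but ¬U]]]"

S1: Parsed as S ↑ (P ∨ (¬R ∨ U))

¬R = ¬T = F
¬R ∨ U = F ∨ T = T
P ∨ (¬R ∨ U) = T ∨ T = T
S ↑ (P ∨ (¬R ∨ U)) = T ↑ T = F
Thus S1 is false.

S2: Formalization: ¬P ↔ (S ↔ (¬R → (¬Q ∧ ¬U)))

¬P = ¬T = F
¬R = ¬T = F
¬Q = ¬F = T
¬U = ¬T = F
¬Q ∧ ¬U = T ∧ F = F
¬R → (¬Q ∧ ¬U) = F → F = T
S ↔ (¬R → (¬Q ∧ ¬U)) = T ↔ T = T
¬P ↔ (S ↔ (¬R → (¬Q ∧ ¬U))) = F ↔ T = F
Thus S2 is false.

0 of the 2 statements are true (none).

0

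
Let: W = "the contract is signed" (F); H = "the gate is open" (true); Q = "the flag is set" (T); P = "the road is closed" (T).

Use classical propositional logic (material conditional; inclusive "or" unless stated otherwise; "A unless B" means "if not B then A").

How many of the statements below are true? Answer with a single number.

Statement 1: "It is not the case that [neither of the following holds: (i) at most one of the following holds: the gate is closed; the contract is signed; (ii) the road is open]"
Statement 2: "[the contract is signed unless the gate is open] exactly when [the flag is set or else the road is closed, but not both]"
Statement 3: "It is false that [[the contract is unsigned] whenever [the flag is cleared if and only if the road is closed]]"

1

Statement 1: Formalization: not ((not H nand W) nor not P)

not H = not True = False
not H nand W = False nand False = True
not P = not True = False
(not H nand W) nor not P = True nor False = False
not ((not H nand W) nor not P) = not False = True
Hence Statement 1 is true.

Statement 2: This is (W or H) iff (Q xor P).

W or H = False or True = True
Q xor P = True xor True = False
(W or H) iff (Q xor P) = True iff False = False
Hence Statement 2 is false.

Statement 3: This is not ((not Q iff P) -> not W).

not Q = not True = False
not Q iff P = False iff True = False
not W = not False = True
(not Q iff P) -> not W = False -> True = True
not ((not Q iff P) -> not W) = not True = False
Hence Statement 3 is false.

Count: 1.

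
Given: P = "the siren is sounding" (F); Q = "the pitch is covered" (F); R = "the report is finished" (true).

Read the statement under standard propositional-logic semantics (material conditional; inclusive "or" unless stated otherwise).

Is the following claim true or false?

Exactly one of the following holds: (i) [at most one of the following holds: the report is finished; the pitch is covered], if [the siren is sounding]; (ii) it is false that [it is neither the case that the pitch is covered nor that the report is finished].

Values: P=F, R=T, Q=F.
Formalization: (P -> (R nand Q)) xor ~(Q nor R)

R nand Q = T nand F = T
P -> (R nand Q) = F -> T = T
Q nor R = F nor T = F
~(Q nor R) = ~F = T
(P -> (R nand Q)) xor ~(Q nor R) = T xor T = F

False.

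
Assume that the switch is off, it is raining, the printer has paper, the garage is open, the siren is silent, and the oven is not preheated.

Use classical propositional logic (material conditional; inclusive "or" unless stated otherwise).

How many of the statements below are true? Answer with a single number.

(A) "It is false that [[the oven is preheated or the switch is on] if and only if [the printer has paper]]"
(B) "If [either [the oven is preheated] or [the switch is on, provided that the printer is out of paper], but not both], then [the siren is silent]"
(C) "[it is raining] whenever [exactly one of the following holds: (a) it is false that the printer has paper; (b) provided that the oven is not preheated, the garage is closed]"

Let L = "the oven is preheated" (False), Q = "the switch is on" (False), P = "the printer has paper" (True), V = "the siren is sounding" (False), D = "the garage is closed" (False), H = "it is raining" (True).

(A): Parsed as not ((L or Q) iff P)

L or Q = False or False = False
(L or Q) iff P = False iff True = False
not ((L or Q) iff P) = not False = True
Thus (A) is true.

(B): Formalization: (L xor (not P -> Q)) -> not V

not P = not True = False
not P -> Q = False -> False = True
L xor (not P -> Q) = False xor True = True
not V = not False = True
(L xor (not P -> Q)) -> not V = True -> True = True
Hence (B) is true.

(C): In symbols: (not P xor (not L -> D)) -> H

not P = not True = False
not L = not False = True
not L -> D = True -> False = False
not P xor (not L -> D) = False xor False = False
(not P xor (not L -> D)) -> H = False -> True = True
So (C) is true.

Count: 3.

3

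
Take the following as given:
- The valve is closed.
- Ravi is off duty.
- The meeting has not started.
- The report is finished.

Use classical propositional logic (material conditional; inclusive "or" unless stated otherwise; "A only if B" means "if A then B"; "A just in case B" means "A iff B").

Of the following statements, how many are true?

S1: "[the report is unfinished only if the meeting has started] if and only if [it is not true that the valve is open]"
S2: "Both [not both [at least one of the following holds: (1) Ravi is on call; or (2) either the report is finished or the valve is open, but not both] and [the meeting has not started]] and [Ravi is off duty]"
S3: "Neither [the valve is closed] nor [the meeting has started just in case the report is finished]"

1

Let S = "the report is finished" (True), R = "the meeting has started" (False), P = "the valve is open" (False), Q = "Ravi is on call" (False).

S1: Formalization: (not S -> R) iff not P

not S = not True = False
not S -> R = False -> False = True
not P = not False = True
(not S -> R) iff not P = True iff True = True
Thus S1 is true.

S2: This is ((Q or (S xor P)) nand not R) and not Q.

S xor P = True xor False = True
Q or (S xor P) = False or True = True
not R = not False = True
(Q or (S xor P)) nand not R = True nand True = False
not Q = not False = True
((Q or (S xor P)) nand not R) and not Q = False and True = False
Thus S2 is false.

S3: Parsed as not P nor (R iff S)

not P = not False = True
R iff S = False iff True = False
not P nor (R iff S) = True nor False = False
Hence S3 is false.

True statements: 1 (S1).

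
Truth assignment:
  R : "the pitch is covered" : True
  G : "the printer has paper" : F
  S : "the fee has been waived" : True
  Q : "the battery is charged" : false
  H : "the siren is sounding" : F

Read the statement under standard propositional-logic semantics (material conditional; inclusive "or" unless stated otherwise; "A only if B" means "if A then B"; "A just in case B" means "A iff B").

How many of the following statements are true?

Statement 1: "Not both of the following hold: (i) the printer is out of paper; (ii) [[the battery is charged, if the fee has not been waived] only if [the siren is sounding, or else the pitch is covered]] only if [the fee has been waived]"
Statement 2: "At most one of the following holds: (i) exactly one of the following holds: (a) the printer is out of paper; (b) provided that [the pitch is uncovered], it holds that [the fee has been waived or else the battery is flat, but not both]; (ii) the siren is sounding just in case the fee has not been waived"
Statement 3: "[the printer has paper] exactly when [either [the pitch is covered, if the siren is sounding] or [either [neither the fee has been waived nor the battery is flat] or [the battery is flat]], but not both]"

Statement 1: Formalization: not G nand (((not S -> Q) -> (H or R)) -> S)

not G = not False = True
not S = not True = False
not S -> Q = False -> False = True
H or R = False or True = True
(not S -> Q) -> (H or R) = True -> True = True
((not S -> Q) -> (H or R)) -> S = True -> True = True
not G nand (((not S -> Q) -> (H or R)) -> S) = True nand True = False
Hence Statement 1 is false.

Statement 2: Parsed as (not G xor (not R -> (S xor not Q))) nand (H iff not S)

not G = not False = True
not R = not True = False
not Q = not False = True
S xor not Q = True xor True = False
not R -> (S xor not Q) = False -> False = True
not G xor (not R -> (S xor not Q)) = True xor True = False
not S = not True = False
H iff not S = False iff False = True
(not G xor (not R -> (S xor not Q))) nand (H iff not S) = False nand True = True
So Statement 2 is true.

Statement 3: In symbols: G iff ((H -> R) xor ((S nor not Q) or not Q))

H -> R = False -> True = True
not Q = not False = True
S nor not Q = True nor True = False
not Q = not False = True
(S nor not Q) or not Q = False or True = True
(H -> R) xor ((S nor not Q) or not Q) = True xor True = False
G iff ((H -> R) xor ((S nor not Q) or not Q)) = False iff False = True
So Statement 3 is true.

True statements: 2 (Statement 2, Statement 3).

2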